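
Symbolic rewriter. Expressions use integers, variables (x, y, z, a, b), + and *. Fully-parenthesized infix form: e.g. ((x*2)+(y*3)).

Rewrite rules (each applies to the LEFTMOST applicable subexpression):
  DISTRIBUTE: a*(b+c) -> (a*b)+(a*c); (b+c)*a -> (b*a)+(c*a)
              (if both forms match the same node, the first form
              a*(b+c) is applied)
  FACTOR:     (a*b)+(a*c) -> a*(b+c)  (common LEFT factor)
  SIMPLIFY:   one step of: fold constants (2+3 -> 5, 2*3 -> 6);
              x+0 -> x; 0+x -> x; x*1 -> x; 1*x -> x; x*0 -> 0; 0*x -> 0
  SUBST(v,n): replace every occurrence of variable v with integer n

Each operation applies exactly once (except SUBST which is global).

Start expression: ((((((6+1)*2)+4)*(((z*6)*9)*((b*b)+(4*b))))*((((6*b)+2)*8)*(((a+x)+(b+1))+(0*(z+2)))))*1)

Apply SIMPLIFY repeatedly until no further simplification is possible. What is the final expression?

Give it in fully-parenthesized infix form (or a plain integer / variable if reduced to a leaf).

Start: ((((((6+1)*2)+4)*(((z*6)*9)*((b*b)+(4*b))))*((((6*b)+2)*8)*(((a+x)+(b+1))+(0*(z+2)))))*1)
Step 1: at root: ((((((6+1)*2)+4)*(((z*6)*9)*((b*b)+(4*b))))*((((6*b)+2)*8)*(((a+x)+(b+1))+(0*(z+2)))))*1) -> (((((6+1)*2)+4)*(((z*6)*9)*((b*b)+(4*b))))*((((6*b)+2)*8)*(((a+x)+(b+1))+(0*(z+2))))); overall: ((((((6+1)*2)+4)*(((z*6)*9)*((b*b)+(4*b))))*((((6*b)+2)*8)*(((a+x)+(b+1))+(0*(z+2)))))*1) -> (((((6+1)*2)+4)*(((z*6)*9)*((b*b)+(4*b))))*((((6*b)+2)*8)*(((a+x)+(b+1))+(0*(z+2)))))
Step 2: at LLLL: (6+1) -> 7; overall: (((((6+1)*2)+4)*(((z*6)*9)*((b*b)+(4*b))))*((((6*b)+2)*8)*(((a+x)+(b+1))+(0*(z+2))))) -> ((((7*2)+4)*(((z*6)*9)*((b*b)+(4*b))))*((((6*b)+2)*8)*(((a+x)+(b+1))+(0*(z+2)))))
Step 3: at LLL: (7*2) -> 14; overall: ((((7*2)+4)*(((z*6)*9)*((b*b)+(4*b))))*((((6*b)+2)*8)*(((a+x)+(b+1))+(0*(z+2))))) -> (((14+4)*(((z*6)*9)*((b*b)+(4*b))))*((((6*b)+2)*8)*(((a+x)+(b+1))+(0*(z+2)))))
Step 4: at LL: (14+4) -> 18; overall: (((14+4)*(((z*6)*9)*((b*b)+(4*b))))*((((6*b)+2)*8)*(((a+x)+(b+1))+(0*(z+2))))) -> ((18*(((z*6)*9)*((b*b)+(4*b))))*((((6*b)+2)*8)*(((a+x)+(b+1))+(0*(z+2)))))
Step 5: at RRR: (0*(z+2)) -> 0; overall: ((18*(((z*6)*9)*((b*b)+(4*b))))*((((6*b)+2)*8)*(((a+x)+(b+1))+(0*(z+2))))) -> ((18*(((z*6)*9)*((b*b)+(4*b))))*((((6*b)+2)*8)*(((a+x)+(b+1))+0)))
Step 6: at RR: (((a+x)+(b+1))+0) -> ((a+x)+(b+1)); overall: ((18*(((z*6)*9)*((b*b)+(4*b))))*((((6*b)+2)*8)*(((a+x)+(b+1))+0))) -> ((18*(((z*6)*9)*((b*b)+(4*b))))*((((6*b)+2)*8)*((a+x)+(b+1))))
Fixed point: ((18*(((z*6)*9)*((b*b)+(4*b))))*((((6*b)+2)*8)*((a+x)+(b+1))))

Answer: ((18*(((z*6)*9)*((b*b)+(4*b))))*((((6*b)+2)*8)*((a+x)+(b+1))))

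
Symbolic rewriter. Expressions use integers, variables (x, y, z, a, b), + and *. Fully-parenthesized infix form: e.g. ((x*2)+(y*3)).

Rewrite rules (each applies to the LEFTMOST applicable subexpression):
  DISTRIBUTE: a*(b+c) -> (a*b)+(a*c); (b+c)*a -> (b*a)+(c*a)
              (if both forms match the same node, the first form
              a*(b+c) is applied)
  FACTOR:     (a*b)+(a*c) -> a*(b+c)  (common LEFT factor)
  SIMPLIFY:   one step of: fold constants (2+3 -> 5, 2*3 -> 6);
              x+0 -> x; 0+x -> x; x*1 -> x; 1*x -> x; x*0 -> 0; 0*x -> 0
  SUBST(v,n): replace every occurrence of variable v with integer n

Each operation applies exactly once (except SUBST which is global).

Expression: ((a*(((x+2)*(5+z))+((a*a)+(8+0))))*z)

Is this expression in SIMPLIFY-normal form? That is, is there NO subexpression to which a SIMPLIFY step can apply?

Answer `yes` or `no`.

Answer: no

Derivation:
Expression: ((a*(((x+2)*(5+z))+((a*a)+(8+0))))*z)
Scanning for simplifiable subexpressions (pre-order)...
  at root: ((a*(((x+2)*(5+z))+((a*a)+(8+0))))*z) (not simplifiable)
  at L: (a*(((x+2)*(5+z))+((a*a)+(8+0)))) (not simplifiable)
  at LR: (((x+2)*(5+z))+((a*a)+(8+0))) (not simplifiable)
  at LRL: ((x+2)*(5+z)) (not simplifiable)
  at LRLL: (x+2) (not simplifiable)
  at LRLR: (5+z) (not simplifiable)
  at LRR: ((a*a)+(8+0)) (not simplifiable)
  at LRRL: (a*a) (not simplifiable)
  at LRRR: (8+0) (SIMPLIFIABLE)
Found simplifiable subexpr at path LRRR: (8+0)
One SIMPLIFY step would give: ((a*(((x+2)*(5+z))+((a*a)+8)))*z)
-> NOT in normal form.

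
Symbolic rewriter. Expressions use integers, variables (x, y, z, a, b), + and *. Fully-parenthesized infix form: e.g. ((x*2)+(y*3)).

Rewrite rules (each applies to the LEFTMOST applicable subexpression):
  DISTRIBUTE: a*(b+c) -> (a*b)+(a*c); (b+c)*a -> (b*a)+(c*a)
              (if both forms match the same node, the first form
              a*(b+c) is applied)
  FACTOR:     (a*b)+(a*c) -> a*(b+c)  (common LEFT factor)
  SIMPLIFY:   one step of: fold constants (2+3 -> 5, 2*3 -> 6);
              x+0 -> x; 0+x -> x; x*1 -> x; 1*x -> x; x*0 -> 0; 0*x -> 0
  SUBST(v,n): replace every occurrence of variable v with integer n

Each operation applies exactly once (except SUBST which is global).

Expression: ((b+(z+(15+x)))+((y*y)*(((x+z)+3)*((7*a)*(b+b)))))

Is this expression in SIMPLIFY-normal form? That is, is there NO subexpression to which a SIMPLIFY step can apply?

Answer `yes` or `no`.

Answer: yes

Derivation:
Expression: ((b+(z+(15+x)))+((y*y)*(((x+z)+3)*((7*a)*(b+b)))))
Scanning for simplifiable subexpressions (pre-order)...
  at root: ((b+(z+(15+x)))+((y*y)*(((x+z)+3)*((7*a)*(b+b))))) (not simplifiable)
  at L: (b+(z+(15+x))) (not simplifiable)
  at LR: (z+(15+x)) (not simplifiable)
  at LRR: (15+x) (not simplifiable)
  at R: ((y*y)*(((x+z)+3)*((7*a)*(b+b)))) (not simplifiable)
  at RL: (y*y) (not simplifiable)
  at RR: (((x+z)+3)*((7*a)*(b+b))) (not simplifiable)
  at RRL: ((x+z)+3) (not simplifiable)
  at RRLL: (x+z) (not simplifiable)
  at RRR: ((7*a)*(b+b)) (not simplifiable)
  at RRRL: (7*a) (not simplifiable)
  at RRRR: (b+b) (not simplifiable)
Result: no simplifiable subexpression found -> normal form.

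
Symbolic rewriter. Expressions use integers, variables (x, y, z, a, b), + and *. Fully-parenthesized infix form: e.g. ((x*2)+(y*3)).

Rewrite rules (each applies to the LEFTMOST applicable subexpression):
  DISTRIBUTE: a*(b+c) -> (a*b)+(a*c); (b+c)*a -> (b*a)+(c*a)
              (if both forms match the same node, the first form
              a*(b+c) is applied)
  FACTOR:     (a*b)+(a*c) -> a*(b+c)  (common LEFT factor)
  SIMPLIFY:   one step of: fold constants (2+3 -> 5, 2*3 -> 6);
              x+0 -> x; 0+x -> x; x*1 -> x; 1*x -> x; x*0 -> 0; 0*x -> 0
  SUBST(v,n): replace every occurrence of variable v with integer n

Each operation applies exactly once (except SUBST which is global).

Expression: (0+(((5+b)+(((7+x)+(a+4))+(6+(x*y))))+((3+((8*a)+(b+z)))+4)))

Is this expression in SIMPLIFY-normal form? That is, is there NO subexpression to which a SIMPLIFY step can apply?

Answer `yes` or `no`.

Answer: no

Derivation:
Expression: (0+(((5+b)+(((7+x)+(a+4))+(6+(x*y))))+((3+((8*a)+(b+z)))+4)))
Scanning for simplifiable subexpressions (pre-order)...
  at root: (0+(((5+b)+(((7+x)+(a+4))+(6+(x*y))))+((3+((8*a)+(b+z)))+4))) (SIMPLIFIABLE)
  at R: (((5+b)+(((7+x)+(a+4))+(6+(x*y))))+((3+((8*a)+(b+z)))+4)) (not simplifiable)
  at RL: ((5+b)+(((7+x)+(a+4))+(6+(x*y)))) (not simplifiable)
  at RLL: (5+b) (not simplifiable)
  at RLR: (((7+x)+(a+4))+(6+(x*y))) (not simplifiable)
  at RLRL: ((7+x)+(a+4)) (not simplifiable)
  at RLRLL: (7+x) (not simplifiable)
  at RLRLR: (a+4) (not simplifiable)
  at RLRR: (6+(x*y)) (not simplifiable)
  at RLRRR: (x*y) (not simplifiable)
  at RR: ((3+((8*a)+(b+z)))+4) (not simplifiable)
  at RRL: (3+((8*a)+(b+z))) (not simplifiable)
  at RRLR: ((8*a)+(b+z)) (not simplifiable)
  at RRLRL: (8*a) (not simplifiable)
  at RRLRR: (b+z) (not simplifiable)
Found simplifiable subexpr at path root: (0+(((5+b)+(((7+x)+(a+4))+(6+(x*y))))+((3+((8*a)+(b+z)))+4)))
One SIMPLIFY step would give: (((5+b)+(((7+x)+(a+4))+(6+(x*y))))+((3+((8*a)+(b+z)))+4))
-> NOT in normal form.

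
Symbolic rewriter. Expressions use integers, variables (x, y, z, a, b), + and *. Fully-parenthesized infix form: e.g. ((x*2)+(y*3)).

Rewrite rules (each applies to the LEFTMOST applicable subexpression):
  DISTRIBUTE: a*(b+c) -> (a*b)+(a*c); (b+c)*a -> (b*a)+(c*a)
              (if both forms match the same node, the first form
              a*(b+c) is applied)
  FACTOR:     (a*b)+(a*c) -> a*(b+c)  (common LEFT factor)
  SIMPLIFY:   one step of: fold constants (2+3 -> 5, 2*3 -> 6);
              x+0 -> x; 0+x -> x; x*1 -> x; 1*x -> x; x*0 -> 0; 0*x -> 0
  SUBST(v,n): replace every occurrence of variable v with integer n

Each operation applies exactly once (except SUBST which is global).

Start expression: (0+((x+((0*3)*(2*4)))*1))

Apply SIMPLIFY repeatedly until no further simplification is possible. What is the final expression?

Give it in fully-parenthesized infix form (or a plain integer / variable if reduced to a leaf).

Start: (0+((x+((0*3)*(2*4)))*1))
Step 1: at root: (0+((x+((0*3)*(2*4)))*1)) -> ((x+((0*3)*(2*4)))*1); overall: (0+((x+((0*3)*(2*4)))*1)) -> ((x+((0*3)*(2*4)))*1)
Step 2: at root: ((x+((0*3)*(2*4)))*1) -> (x+((0*3)*(2*4))); overall: ((x+((0*3)*(2*4)))*1) -> (x+((0*3)*(2*4)))
Step 3: at RL: (0*3) -> 0; overall: (x+((0*3)*(2*4))) -> (x+(0*(2*4)))
Step 4: at R: (0*(2*4)) -> 0; overall: (x+(0*(2*4))) -> (x+0)
Step 5: at root: (x+0) -> x; overall: (x+0) -> x
Fixed point: x

Answer: x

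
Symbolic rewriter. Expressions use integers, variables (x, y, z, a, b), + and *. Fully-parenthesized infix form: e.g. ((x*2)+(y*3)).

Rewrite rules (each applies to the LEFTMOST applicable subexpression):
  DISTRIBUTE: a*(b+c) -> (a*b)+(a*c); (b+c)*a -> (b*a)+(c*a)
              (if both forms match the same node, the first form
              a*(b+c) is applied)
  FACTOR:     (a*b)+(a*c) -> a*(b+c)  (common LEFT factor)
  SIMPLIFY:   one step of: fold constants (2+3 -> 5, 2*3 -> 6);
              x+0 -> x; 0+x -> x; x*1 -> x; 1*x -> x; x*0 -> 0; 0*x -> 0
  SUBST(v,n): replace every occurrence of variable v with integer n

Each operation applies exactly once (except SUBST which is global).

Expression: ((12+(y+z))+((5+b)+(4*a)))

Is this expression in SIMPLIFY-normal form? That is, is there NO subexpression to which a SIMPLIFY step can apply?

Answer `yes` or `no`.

Answer: yes

Derivation:
Expression: ((12+(y+z))+((5+b)+(4*a)))
Scanning for simplifiable subexpressions (pre-order)...
  at root: ((12+(y+z))+((5+b)+(4*a))) (not simplifiable)
  at L: (12+(y+z)) (not simplifiable)
  at LR: (y+z) (not simplifiable)
  at R: ((5+b)+(4*a)) (not simplifiable)
  at RL: (5+b) (not simplifiable)
  at RR: (4*a) (not simplifiable)
Result: no simplifiable subexpression found -> normal form.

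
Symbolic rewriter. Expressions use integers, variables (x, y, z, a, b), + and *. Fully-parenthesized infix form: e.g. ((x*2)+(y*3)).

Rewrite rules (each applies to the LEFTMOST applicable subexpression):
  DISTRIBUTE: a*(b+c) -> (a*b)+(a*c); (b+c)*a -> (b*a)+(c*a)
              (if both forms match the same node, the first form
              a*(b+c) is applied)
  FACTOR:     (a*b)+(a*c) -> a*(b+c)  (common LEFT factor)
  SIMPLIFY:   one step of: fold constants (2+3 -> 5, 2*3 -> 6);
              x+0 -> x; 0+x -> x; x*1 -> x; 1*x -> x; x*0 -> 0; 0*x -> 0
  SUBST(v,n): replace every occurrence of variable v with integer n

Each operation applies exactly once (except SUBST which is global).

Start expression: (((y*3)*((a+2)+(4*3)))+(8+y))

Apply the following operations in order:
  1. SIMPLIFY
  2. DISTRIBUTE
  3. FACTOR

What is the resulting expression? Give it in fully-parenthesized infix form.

Answer: (((y*3)*((a+2)+12))+(8+y))

Derivation:
Start: (((y*3)*((a+2)+(4*3)))+(8+y))
Apply SIMPLIFY at LRR (target: (4*3)): (((y*3)*((a+2)+(4*3)))+(8+y)) -> (((y*3)*((a+2)+12))+(8+y))
Apply DISTRIBUTE at L (target: ((y*3)*((a+2)+12))): (((y*3)*((a+2)+12))+(8+y)) -> ((((y*3)*(a+2))+((y*3)*12))+(8+y))
Apply FACTOR at L (target: (((y*3)*(a+2))+((y*3)*12))): ((((y*3)*(a+2))+((y*3)*12))+(8+y)) -> (((y*3)*((a+2)+12))+(8+y))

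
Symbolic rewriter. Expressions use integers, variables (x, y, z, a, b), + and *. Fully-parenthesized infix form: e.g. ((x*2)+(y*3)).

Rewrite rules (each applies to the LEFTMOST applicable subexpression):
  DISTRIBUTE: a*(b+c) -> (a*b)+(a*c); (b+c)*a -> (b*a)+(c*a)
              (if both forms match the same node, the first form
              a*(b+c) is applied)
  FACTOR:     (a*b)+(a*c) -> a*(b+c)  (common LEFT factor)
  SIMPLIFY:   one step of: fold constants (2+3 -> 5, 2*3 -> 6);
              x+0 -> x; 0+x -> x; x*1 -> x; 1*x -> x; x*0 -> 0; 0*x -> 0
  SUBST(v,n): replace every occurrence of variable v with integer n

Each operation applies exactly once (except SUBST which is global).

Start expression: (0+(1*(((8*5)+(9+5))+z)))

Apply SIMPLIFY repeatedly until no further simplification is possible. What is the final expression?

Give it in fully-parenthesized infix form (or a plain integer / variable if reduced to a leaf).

Answer: (54+z)

Derivation:
Start: (0+(1*(((8*5)+(9+5))+z)))
Step 1: at root: (0+(1*(((8*5)+(9+5))+z))) -> (1*(((8*5)+(9+5))+z)); overall: (0+(1*(((8*5)+(9+5))+z))) -> (1*(((8*5)+(9+5))+z))
Step 2: at root: (1*(((8*5)+(9+5))+z)) -> (((8*5)+(9+5))+z); overall: (1*(((8*5)+(9+5))+z)) -> (((8*5)+(9+5))+z)
Step 3: at LL: (8*5) -> 40; overall: (((8*5)+(9+5))+z) -> ((40+(9+5))+z)
Step 4: at LR: (9+5) -> 14; overall: ((40+(9+5))+z) -> ((40+14)+z)
Step 5: at L: (40+14) -> 54; overall: ((40+14)+z) -> (54+z)
Fixed point: (54+z)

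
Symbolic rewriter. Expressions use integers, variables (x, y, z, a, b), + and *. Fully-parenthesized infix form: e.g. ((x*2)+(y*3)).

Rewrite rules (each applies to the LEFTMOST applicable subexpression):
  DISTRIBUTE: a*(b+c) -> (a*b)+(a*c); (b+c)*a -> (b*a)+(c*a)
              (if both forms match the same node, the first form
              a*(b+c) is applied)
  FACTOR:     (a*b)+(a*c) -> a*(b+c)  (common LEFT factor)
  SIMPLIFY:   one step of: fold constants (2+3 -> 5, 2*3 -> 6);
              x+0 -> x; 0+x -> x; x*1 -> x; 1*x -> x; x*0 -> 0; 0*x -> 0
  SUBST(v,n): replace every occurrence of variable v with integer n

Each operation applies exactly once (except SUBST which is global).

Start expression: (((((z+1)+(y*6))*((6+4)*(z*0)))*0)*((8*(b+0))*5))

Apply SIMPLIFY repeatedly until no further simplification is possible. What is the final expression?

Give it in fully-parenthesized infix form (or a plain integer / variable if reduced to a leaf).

Start: (((((z+1)+(y*6))*((6+4)*(z*0)))*0)*((8*(b+0))*5))
Step 1: at L: ((((z+1)+(y*6))*((6+4)*(z*0)))*0) -> 0; overall: (((((z+1)+(y*6))*((6+4)*(z*0)))*0)*((8*(b+0))*5)) -> (0*((8*(b+0))*5))
Step 2: at root: (0*((8*(b+0))*5)) -> 0; overall: (0*((8*(b+0))*5)) -> 0
Fixed point: 0

Answer: 0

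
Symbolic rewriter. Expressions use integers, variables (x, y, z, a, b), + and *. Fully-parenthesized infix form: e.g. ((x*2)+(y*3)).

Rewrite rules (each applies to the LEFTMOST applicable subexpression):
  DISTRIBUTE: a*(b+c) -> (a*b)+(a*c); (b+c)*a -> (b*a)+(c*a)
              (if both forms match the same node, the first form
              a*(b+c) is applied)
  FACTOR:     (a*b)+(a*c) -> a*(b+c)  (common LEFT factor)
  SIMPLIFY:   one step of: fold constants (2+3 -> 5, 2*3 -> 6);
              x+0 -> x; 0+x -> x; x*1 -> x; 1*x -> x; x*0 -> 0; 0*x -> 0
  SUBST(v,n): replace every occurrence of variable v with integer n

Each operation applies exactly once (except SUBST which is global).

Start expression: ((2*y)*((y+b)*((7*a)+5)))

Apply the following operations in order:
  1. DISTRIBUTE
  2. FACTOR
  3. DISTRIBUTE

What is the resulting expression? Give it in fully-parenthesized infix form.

Answer: ((2*y)*(((y+b)*(7*a))+((y+b)*5)))

Derivation:
Start: ((2*y)*((y+b)*((7*a)+5)))
Apply DISTRIBUTE at R (target: ((y+b)*((7*a)+5))): ((2*y)*((y+b)*((7*a)+5))) -> ((2*y)*(((y+b)*(7*a))+((y+b)*5)))
Apply FACTOR at R (target: (((y+b)*(7*a))+((y+b)*5))): ((2*y)*(((y+b)*(7*a))+((y+b)*5))) -> ((2*y)*((y+b)*((7*a)+5)))
Apply DISTRIBUTE at R (target: ((y+b)*((7*a)+5))): ((2*y)*((y+b)*((7*a)+5))) -> ((2*y)*(((y+b)*(7*a))+((y+b)*5)))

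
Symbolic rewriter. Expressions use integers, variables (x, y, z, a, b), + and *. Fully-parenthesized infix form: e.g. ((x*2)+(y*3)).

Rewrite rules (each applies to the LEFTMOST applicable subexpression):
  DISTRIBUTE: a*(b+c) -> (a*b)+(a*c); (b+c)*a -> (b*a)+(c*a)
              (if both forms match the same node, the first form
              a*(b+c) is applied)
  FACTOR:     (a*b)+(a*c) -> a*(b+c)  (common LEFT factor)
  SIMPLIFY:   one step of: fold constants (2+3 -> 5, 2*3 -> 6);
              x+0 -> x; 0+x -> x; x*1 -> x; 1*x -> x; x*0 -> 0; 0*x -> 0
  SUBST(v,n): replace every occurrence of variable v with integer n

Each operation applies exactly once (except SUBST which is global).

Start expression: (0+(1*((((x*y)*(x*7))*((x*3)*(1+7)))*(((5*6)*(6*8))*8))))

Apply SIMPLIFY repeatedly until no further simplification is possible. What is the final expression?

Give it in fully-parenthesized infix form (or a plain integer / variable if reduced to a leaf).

Start: (0+(1*((((x*y)*(x*7))*((x*3)*(1+7)))*(((5*6)*(6*8))*8))))
Step 1: at root: (0+(1*((((x*y)*(x*7))*((x*3)*(1+7)))*(((5*6)*(6*8))*8)))) -> (1*((((x*y)*(x*7))*((x*3)*(1+7)))*(((5*6)*(6*8))*8))); overall: (0+(1*((((x*y)*(x*7))*((x*3)*(1+7)))*(((5*6)*(6*8))*8)))) -> (1*((((x*y)*(x*7))*((x*3)*(1+7)))*(((5*6)*(6*8))*8)))
Step 2: at root: (1*((((x*y)*(x*7))*((x*3)*(1+7)))*(((5*6)*(6*8))*8))) -> ((((x*y)*(x*7))*((x*3)*(1+7)))*(((5*6)*(6*8))*8)); overall: (1*((((x*y)*(x*7))*((x*3)*(1+7)))*(((5*6)*(6*8))*8))) -> ((((x*y)*(x*7))*((x*3)*(1+7)))*(((5*6)*(6*8))*8))
Step 3: at LRR: (1+7) -> 8; overall: ((((x*y)*(x*7))*((x*3)*(1+7)))*(((5*6)*(6*8))*8)) -> ((((x*y)*(x*7))*((x*3)*8))*(((5*6)*(6*8))*8))
Step 4: at RLL: (5*6) -> 30; overall: ((((x*y)*(x*7))*((x*3)*8))*(((5*6)*(6*8))*8)) -> ((((x*y)*(x*7))*((x*3)*8))*((30*(6*8))*8))
Step 5: at RLR: (6*8) -> 48; overall: ((((x*y)*(x*7))*((x*3)*8))*((30*(6*8))*8)) -> ((((x*y)*(x*7))*((x*3)*8))*((30*48)*8))
Step 6: at RL: (30*48) -> 1440; overall: ((((x*y)*(x*7))*((x*3)*8))*((30*48)*8)) -> ((((x*y)*(x*7))*((x*3)*8))*(1440*8))
Step 7: at R: (1440*8) -> 11520; overall: ((((x*y)*(x*7))*((x*3)*8))*(1440*8)) -> ((((x*y)*(x*7))*((x*3)*8))*11520)
Fixed point: ((((x*y)*(x*7))*((x*3)*8))*11520)

Answer: ((((x*y)*(x*7))*((x*3)*8))*11520)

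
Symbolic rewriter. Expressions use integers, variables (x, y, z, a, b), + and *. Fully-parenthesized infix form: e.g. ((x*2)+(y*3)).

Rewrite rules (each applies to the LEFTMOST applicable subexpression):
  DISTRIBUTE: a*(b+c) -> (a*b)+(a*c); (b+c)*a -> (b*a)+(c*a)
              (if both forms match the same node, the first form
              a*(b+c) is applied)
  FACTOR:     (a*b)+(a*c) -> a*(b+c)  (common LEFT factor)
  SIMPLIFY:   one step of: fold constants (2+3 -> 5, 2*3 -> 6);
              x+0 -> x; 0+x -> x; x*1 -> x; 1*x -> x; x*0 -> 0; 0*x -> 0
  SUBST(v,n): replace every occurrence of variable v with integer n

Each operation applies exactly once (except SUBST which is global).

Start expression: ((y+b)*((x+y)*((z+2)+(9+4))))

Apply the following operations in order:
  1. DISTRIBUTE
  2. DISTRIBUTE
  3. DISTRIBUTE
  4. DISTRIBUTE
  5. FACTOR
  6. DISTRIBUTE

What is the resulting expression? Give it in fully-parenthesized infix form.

Start: ((y+b)*((x+y)*((z+2)+(9+4))))
Apply DISTRIBUTE at root (target: ((y+b)*((x+y)*((z+2)+(9+4))))): ((y+b)*((x+y)*((z+2)+(9+4)))) -> ((y*((x+y)*((z+2)+(9+4))))+(b*((x+y)*((z+2)+(9+4)))))
Apply DISTRIBUTE at LR (target: ((x+y)*((z+2)+(9+4)))): ((y*((x+y)*((z+2)+(9+4))))+(b*((x+y)*((z+2)+(9+4))))) -> ((y*(((x+y)*(z+2))+((x+y)*(9+4))))+(b*((x+y)*((z+2)+(9+4)))))
Apply DISTRIBUTE at L (target: (y*(((x+y)*(z+2))+((x+y)*(9+4))))): ((y*(((x+y)*(z+2))+((x+y)*(9+4))))+(b*((x+y)*((z+2)+(9+4))))) -> (((y*((x+y)*(z+2)))+(y*((x+y)*(9+4))))+(b*((x+y)*((z+2)+(9+4)))))
Apply DISTRIBUTE at LLR (target: ((x+y)*(z+2))): (((y*((x+y)*(z+2)))+(y*((x+y)*(9+4))))+(b*((x+y)*((z+2)+(9+4))))) -> (((y*(((x+y)*z)+((x+y)*2)))+(y*((x+y)*(9+4))))+(b*((x+y)*((z+2)+(9+4)))))
Apply FACTOR at L (target: ((y*(((x+y)*z)+((x+y)*2)))+(y*((x+y)*(9+4))))): (((y*(((x+y)*z)+((x+y)*2)))+(y*((x+y)*(9+4))))+(b*((x+y)*((z+2)+(9+4))))) -> ((y*((((x+y)*z)+((x+y)*2))+((x+y)*(9+4))))+(b*((x+y)*((z+2)+(9+4)))))
Apply DISTRIBUTE at L (target: (y*((((x+y)*z)+((x+y)*2))+((x+y)*(9+4))))): ((y*((((x+y)*z)+((x+y)*2))+((x+y)*(9+4))))+(b*((x+y)*((z+2)+(9+4))))) -> (((y*(((x+y)*z)+((x+y)*2)))+(y*((x+y)*(9+4))))+(b*((x+y)*((z+2)+(9+4)))))

Answer: (((y*(((x+y)*z)+((x+y)*2)))+(y*((x+y)*(9+4))))+(b*((x+y)*((z+2)+(9+4)))))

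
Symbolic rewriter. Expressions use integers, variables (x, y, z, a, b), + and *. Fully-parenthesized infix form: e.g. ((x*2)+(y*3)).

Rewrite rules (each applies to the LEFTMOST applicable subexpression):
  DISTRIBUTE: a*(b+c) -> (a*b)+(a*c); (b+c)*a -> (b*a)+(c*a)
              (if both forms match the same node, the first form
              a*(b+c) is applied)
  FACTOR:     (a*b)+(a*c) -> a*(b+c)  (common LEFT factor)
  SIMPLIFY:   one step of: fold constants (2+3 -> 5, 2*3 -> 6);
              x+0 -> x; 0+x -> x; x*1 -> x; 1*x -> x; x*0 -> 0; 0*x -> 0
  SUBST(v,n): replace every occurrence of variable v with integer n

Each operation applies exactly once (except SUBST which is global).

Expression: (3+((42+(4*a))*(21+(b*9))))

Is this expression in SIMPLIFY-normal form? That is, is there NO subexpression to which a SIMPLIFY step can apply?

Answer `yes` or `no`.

Answer: yes

Derivation:
Expression: (3+((42+(4*a))*(21+(b*9))))
Scanning for simplifiable subexpressions (pre-order)...
  at root: (3+((42+(4*a))*(21+(b*9)))) (not simplifiable)
  at R: ((42+(4*a))*(21+(b*9))) (not simplifiable)
  at RL: (42+(4*a)) (not simplifiable)
  at RLR: (4*a) (not simplifiable)
  at RR: (21+(b*9)) (not simplifiable)
  at RRR: (b*9) (not simplifiable)
Result: no simplifiable subexpression found -> normal form.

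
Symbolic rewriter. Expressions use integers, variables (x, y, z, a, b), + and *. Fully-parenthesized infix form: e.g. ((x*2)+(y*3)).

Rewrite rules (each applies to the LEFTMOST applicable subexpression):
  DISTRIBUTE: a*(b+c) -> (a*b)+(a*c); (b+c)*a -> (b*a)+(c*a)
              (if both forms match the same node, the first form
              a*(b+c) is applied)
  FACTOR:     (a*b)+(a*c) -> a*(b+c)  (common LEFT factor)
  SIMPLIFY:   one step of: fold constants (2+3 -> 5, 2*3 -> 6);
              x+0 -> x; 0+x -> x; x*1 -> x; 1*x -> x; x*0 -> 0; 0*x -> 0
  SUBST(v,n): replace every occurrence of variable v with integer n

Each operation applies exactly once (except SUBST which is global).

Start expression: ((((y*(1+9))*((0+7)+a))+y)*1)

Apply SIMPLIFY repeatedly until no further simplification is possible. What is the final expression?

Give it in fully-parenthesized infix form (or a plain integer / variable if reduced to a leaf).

Start: ((((y*(1+9))*((0+7)+a))+y)*1)
Step 1: at root: ((((y*(1+9))*((0+7)+a))+y)*1) -> (((y*(1+9))*((0+7)+a))+y); overall: ((((y*(1+9))*((0+7)+a))+y)*1) -> (((y*(1+9))*((0+7)+a))+y)
Step 2: at LLR: (1+9) -> 10; overall: (((y*(1+9))*((0+7)+a))+y) -> (((y*10)*((0+7)+a))+y)
Step 3: at LRL: (0+7) -> 7; overall: (((y*10)*((0+7)+a))+y) -> (((y*10)*(7+a))+y)
Fixed point: (((y*10)*(7+a))+y)

Answer: (((y*10)*(7+a))+y)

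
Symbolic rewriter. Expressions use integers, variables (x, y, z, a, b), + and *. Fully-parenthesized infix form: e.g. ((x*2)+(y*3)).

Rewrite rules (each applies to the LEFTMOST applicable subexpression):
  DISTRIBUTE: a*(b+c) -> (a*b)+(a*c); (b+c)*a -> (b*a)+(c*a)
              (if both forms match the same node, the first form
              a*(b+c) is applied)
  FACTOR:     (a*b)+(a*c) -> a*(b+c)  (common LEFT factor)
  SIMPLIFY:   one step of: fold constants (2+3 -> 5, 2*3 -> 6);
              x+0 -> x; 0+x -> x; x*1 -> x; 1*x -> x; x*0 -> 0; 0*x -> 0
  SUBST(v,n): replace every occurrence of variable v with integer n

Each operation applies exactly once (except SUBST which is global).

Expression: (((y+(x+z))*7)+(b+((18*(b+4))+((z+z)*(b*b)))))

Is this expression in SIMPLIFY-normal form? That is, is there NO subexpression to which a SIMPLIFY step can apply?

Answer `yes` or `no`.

Expression: (((y+(x+z))*7)+(b+((18*(b+4))+((z+z)*(b*b)))))
Scanning for simplifiable subexpressions (pre-order)...
  at root: (((y+(x+z))*7)+(b+((18*(b+4))+((z+z)*(b*b))))) (not simplifiable)
  at L: ((y+(x+z))*7) (not simplifiable)
  at LL: (y+(x+z)) (not simplifiable)
  at LLR: (x+z) (not simplifiable)
  at R: (b+((18*(b+4))+((z+z)*(b*b)))) (not simplifiable)
  at RR: ((18*(b+4))+((z+z)*(b*b))) (not simplifiable)
  at RRL: (18*(b+4)) (not simplifiable)
  at RRLR: (b+4) (not simplifiable)
  at RRR: ((z+z)*(b*b)) (not simplifiable)
  at RRRL: (z+z) (not simplifiable)
  at RRRR: (b*b) (not simplifiable)
Result: no simplifiable subexpression found -> normal form.

Answer: yes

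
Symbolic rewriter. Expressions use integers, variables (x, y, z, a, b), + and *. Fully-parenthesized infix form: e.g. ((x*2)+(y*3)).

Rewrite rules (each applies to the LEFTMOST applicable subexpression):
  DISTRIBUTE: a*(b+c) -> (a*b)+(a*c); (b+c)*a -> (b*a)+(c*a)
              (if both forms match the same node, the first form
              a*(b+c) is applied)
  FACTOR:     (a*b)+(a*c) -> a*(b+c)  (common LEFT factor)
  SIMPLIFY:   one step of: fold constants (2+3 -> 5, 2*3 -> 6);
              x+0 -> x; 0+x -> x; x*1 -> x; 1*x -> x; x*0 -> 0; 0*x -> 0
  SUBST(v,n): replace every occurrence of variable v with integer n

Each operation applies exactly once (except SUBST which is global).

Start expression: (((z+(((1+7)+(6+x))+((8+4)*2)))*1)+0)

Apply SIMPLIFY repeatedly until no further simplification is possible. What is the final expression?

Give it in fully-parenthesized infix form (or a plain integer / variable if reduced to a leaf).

Start: (((z+(((1+7)+(6+x))+((8+4)*2)))*1)+0)
Step 1: at root: (((z+(((1+7)+(6+x))+((8+4)*2)))*1)+0) -> ((z+(((1+7)+(6+x))+((8+4)*2)))*1); overall: (((z+(((1+7)+(6+x))+((8+4)*2)))*1)+0) -> ((z+(((1+7)+(6+x))+((8+4)*2)))*1)
Step 2: at root: ((z+(((1+7)+(6+x))+((8+4)*2)))*1) -> (z+(((1+7)+(6+x))+((8+4)*2))); overall: ((z+(((1+7)+(6+x))+((8+4)*2)))*1) -> (z+(((1+7)+(6+x))+((8+4)*2)))
Step 3: at RLL: (1+7) -> 8; overall: (z+(((1+7)+(6+x))+((8+4)*2))) -> (z+((8+(6+x))+((8+4)*2)))
Step 4: at RRL: (8+4) -> 12; overall: (z+((8+(6+x))+((8+4)*2))) -> (z+((8+(6+x))+(12*2)))
Step 5: at RR: (12*2) -> 24; overall: (z+((8+(6+x))+(12*2))) -> (z+((8+(6+x))+24))
Fixed point: (z+((8+(6+x))+24))

Answer: (z+((8+(6+x))+24))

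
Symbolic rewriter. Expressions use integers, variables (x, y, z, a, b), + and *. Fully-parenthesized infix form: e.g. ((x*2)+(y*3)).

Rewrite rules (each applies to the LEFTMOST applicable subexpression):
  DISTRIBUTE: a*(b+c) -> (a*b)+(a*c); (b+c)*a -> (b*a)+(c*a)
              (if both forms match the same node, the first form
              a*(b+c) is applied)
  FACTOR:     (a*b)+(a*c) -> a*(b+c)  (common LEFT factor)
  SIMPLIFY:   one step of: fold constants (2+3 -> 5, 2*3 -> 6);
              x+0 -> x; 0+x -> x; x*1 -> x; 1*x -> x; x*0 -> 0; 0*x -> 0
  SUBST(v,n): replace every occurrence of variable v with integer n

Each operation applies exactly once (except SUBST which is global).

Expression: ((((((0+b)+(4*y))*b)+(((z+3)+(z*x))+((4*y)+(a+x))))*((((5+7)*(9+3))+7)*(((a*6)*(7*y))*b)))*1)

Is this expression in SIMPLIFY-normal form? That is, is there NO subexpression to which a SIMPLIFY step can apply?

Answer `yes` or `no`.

Expression: ((((((0+b)+(4*y))*b)+(((z+3)+(z*x))+((4*y)+(a+x))))*((((5+7)*(9+3))+7)*(((a*6)*(7*y))*b)))*1)
Scanning for simplifiable subexpressions (pre-order)...
  at root: ((((((0+b)+(4*y))*b)+(((z+3)+(z*x))+((4*y)+(a+x))))*((((5+7)*(9+3))+7)*(((a*6)*(7*y))*b)))*1) (SIMPLIFIABLE)
  at L: (((((0+b)+(4*y))*b)+(((z+3)+(z*x))+((4*y)+(a+x))))*((((5+7)*(9+3))+7)*(((a*6)*(7*y))*b))) (not simplifiable)
  at LL: ((((0+b)+(4*y))*b)+(((z+3)+(z*x))+((4*y)+(a+x)))) (not simplifiable)
  at LLL: (((0+b)+(4*y))*b) (not simplifiable)
  at LLLL: ((0+b)+(4*y)) (not simplifiable)
  at LLLLL: (0+b) (SIMPLIFIABLE)
  at LLLLR: (4*y) (not simplifiable)
  at LLR: (((z+3)+(z*x))+((4*y)+(a+x))) (not simplifiable)
  at LLRL: ((z+3)+(z*x)) (not simplifiable)
  at LLRLL: (z+3) (not simplifiable)
  at LLRLR: (z*x) (not simplifiable)
  at LLRR: ((4*y)+(a+x)) (not simplifiable)
  at LLRRL: (4*y) (not simplifiable)
  at LLRRR: (a+x) (not simplifiable)
  at LR: ((((5+7)*(9+3))+7)*(((a*6)*(7*y))*b)) (not simplifiable)
  at LRL: (((5+7)*(9+3))+7) (not simplifiable)
  at LRLL: ((5+7)*(9+3)) (not simplifiable)
  at LRLLL: (5+7) (SIMPLIFIABLE)
  at LRLLR: (9+3) (SIMPLIFIABLE)
  at LRR: (((a*6)*(7*y))*b) (not simplifiable)
  at LRRL: ((a*6)*(7*y)) (not simplifiable)
  at LRRLL: (a*6) (not simplifiable)
  at LRRLR: (7*y) (not simplifiable)
Found simplifiable subexpr at path root: ((((((0+b)+(4*y))*b)+(((z+3)+(z*x))+((4*y)+(a+x))))*((((5+7)*(9+3))+7)*(((a*6)*(7*y))*b)))*1)
One SIMPLIFY step would give: (((((0+b)+(4*y))*b)+(((z+3)+(z*x))+((4*y)+(a+x))))*((((5+7)*(9+3))+7)*(((a*6)*(7*y))*b)))
-> NOT in normal form.

Answer: no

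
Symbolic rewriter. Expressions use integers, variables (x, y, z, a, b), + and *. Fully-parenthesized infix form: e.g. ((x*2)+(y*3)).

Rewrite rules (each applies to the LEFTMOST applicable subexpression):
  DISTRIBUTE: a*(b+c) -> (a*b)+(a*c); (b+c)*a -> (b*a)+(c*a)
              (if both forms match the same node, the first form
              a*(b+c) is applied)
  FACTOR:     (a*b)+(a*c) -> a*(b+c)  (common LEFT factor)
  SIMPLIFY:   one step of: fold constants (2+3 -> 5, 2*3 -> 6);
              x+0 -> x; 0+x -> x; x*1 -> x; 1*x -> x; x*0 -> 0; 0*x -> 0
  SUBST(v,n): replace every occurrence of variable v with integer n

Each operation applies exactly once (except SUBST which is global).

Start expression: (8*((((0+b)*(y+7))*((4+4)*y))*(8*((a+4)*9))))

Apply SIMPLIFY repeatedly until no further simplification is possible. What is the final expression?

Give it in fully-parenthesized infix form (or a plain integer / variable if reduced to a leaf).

Answer: (8*(((b*(y+7))*(8*y))*(8*((a+4)*9))))

Derivation:
Start: (8*((((0+b)*(y+7))*((4+4)*y))*(8*((a+4)*9))))
Step 1: at RLLL: (0+b) -> b; overall: (8*((((0+b)*(y+7))*((4+4)*y))*(8*((a+4)*9)))) -> (8*(((b*(y+7))*((4+4)*y))*(8*((a+4)*9))))
Step 2: at RLRL: (4+4) -> 8; overall: (8*(((b*(y+7))*((4+4)*y))*(8*((a+4)*9)))) -> (8*(((b*(y+7))*(8*y))*(8*((a+4)*9))))
Fixed point: (8*(((b*(y+7))*(8*y))*(8*((a+4)*9))))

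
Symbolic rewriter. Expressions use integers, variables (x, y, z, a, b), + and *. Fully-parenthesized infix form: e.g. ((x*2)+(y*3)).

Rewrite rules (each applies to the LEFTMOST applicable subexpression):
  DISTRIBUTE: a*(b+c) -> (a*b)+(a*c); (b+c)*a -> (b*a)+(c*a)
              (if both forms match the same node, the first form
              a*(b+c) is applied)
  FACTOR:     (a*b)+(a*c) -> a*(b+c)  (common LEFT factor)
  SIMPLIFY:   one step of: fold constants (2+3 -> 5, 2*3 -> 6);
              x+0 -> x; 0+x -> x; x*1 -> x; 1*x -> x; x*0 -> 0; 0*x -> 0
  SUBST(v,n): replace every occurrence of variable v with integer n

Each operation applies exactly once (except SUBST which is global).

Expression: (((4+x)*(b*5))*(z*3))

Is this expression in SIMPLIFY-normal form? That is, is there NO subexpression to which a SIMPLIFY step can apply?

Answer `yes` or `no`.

Expression: (((4+x)*(b*5))*(z*3))
Scanning for simplifiable subexpressions (pre-order)...
  at root: (((4+x)*(b*5))*(z*3)) (not simplifiable)
  at L: ((4+x)*(b*5)) (not simplifiable)
  at LL: (4+x) (not simplifiable)
  at LR: (b*5) (not simplifiable)
  at R: (z*3) (not simplifiable)
Result: no simplifiable subexpression found -> normal form.

Answer: yes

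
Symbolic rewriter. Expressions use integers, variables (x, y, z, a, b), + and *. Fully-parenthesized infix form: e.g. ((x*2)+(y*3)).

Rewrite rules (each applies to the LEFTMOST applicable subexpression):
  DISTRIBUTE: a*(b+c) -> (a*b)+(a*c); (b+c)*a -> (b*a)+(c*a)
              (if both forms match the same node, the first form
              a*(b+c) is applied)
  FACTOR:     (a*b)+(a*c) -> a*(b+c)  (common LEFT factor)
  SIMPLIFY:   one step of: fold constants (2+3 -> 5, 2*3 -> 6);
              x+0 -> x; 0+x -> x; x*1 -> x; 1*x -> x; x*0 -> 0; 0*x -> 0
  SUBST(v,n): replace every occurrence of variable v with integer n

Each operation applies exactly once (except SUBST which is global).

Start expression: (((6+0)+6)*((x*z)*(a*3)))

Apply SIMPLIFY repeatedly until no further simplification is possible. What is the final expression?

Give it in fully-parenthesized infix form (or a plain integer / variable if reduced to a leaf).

Start: (((6+0)+6)*((x*z)*(a*3)))
Step 1: at LL: (6+0) -> 6; overall: (((6+0)+6)*((x*z)*(a*3))) -> ((6+6)*((x*z)*(a*3)))
Step 2: at L: (6+6) -> 12; overall: ((6+6)*((x*z)*(a*3))) -> (12*((x*z)*(a*3)))
Fixed point: (12*((x*z)*(a*3)))

Answer: (12*((x*z)*(a*3)))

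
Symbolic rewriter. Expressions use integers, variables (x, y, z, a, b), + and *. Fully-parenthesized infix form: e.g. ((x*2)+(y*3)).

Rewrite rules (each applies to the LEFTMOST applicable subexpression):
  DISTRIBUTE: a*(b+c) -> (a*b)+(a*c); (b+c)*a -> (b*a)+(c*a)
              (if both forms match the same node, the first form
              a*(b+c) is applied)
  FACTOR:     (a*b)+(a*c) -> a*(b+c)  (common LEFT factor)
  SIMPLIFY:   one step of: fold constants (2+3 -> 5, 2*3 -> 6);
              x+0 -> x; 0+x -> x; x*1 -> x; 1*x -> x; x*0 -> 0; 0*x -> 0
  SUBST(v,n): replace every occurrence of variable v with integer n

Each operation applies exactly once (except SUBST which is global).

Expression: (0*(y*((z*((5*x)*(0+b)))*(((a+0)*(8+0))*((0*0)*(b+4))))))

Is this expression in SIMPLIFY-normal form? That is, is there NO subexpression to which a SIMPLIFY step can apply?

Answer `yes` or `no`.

Answer: no

Derivation:
Expression: (0*(y*((z*((5*x)*(0+b)))*(((a+0)*(8+0))*((0*0)*(b+4))))))
Scanning for simplifiable subexpressions (pre-order)...
  at root: (0*(y*((z*((5*x)*(0+b)))*(((a+0)*(8+0))*((0*0)*(b+4)))))) (SIMPLIFIABLE)
  at R: (y*((z*((5*x)*(0+b)))*(((a+0)*(8+0))*((0*0)*(b+4))))) (not simplifiable)
  at RR: ((z*((5*x)*(0+b)))*(((a+0)*(8+0))*((0*0)*(b+4)))) (not simplifiable)
  at RRL: (z*((5*x)*(0+b))) (not simplifiable)
  at RRLR: ((5*x)*(0+b)) (not simplifiable)
  at RRLRL: (5*x) (not simplifiable)
  at RRLRR: (0+b) (SIMPLIFIABLE)
  at RRR: (((a+0)*(8+0))*((0*0)*(b+4))) (not simplifiable)
  at RRRL: ((a+0)*(8+0)) (not simplifiable)
  at RRRLL: (a+0) (SIMPLIFIABLE)
  at RRRLR: (8+0) (SIMPLIFIABLE)
  at RRRR: ((0*0)*(b+4)) (not simplifiable)
  at RRRRL: (0*0) (SIMPLIFIABLE)
  at RRRRR: (b+4) (not simplifiable)
Found simplifiable subexpr at path root: (0*(y*((z*((5*x)*(0+b)))*(((a+0)*(8+0))*((0*0)*(b+4))))))
One SIMPLIFY step would give: 0
-> NOT in normal form.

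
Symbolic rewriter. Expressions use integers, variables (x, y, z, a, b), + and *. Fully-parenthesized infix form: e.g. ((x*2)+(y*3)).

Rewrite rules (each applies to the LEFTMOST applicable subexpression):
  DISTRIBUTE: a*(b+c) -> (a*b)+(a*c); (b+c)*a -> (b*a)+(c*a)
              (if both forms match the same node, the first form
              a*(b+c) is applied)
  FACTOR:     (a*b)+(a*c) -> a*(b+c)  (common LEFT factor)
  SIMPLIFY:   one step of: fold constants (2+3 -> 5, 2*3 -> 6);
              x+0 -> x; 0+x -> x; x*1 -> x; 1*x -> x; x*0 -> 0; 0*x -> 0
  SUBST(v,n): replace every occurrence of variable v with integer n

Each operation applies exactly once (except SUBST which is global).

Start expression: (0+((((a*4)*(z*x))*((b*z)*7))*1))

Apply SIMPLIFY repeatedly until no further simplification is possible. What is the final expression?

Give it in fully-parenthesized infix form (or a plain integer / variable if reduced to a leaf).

Answer: (((a*4)*(z*x))*((b*z)*7))

Derivation:
Start: (0+((((a*4)*(z*x))*((b*z)*7))*1))
Step 1: at root: (0+((((a*4)*(z*x))*((b*z)*7))*1)) -> ((((a*4)*(z*x))*((b*z)*7))*1); overall: (0+((((a*4)*(z*x))*((b*z)*7))*1)) -> ((((a*4)*(z*x))*((b*z)*7))*1)
Step 2: at root: ((((a*4)*(z*x))*((b*z)*7))*1) -> (((a*4)*(z*x))*((b*z)*7)); overall: ((((a*4)*(z*x))*((b*z)*7))*1) -> (((a*4)*(z*x))*((b*z)*7))
Fixed point: (((a*4)*(z*x))*((b*z)*7))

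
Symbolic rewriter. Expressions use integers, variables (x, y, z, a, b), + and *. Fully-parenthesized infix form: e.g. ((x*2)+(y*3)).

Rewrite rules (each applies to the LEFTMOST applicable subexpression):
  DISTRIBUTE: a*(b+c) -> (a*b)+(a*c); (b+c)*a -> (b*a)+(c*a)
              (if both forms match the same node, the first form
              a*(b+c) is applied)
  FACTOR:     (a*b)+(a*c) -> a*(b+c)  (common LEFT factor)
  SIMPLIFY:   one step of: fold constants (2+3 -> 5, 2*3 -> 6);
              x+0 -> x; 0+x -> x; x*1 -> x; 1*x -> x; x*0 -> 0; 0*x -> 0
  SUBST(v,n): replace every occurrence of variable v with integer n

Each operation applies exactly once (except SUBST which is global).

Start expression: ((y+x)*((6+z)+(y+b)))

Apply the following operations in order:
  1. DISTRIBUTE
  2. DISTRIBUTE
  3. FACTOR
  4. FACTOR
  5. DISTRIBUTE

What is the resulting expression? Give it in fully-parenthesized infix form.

Start: ((y+x)*((6+z)+(y+b)))
Apply DISTRIBUTE at root (target: ((y+x)*((6+z)+(y+b)))): ((y+x)*((6+z)+(y+b))) -> (((y+x)*(6+z))+((y+x)*(y+b)))
Apply DISTRIBUTE at L (target: ((y+x)*(6+z))): (((y+x)*(6+z))+((y+x)*(y+b))) -> ((((y+x)*6)+((y+x)*z))+((y+x)*(y+b)))
Apply FACTOR at L (target: (((y+x)*6)+((y+x)*z))): ((((y+x)*6)+((y+x)*z))+((y+x)*(y+b))) -> (((y+x)*(6+z))+((y+x)*(y+b)))
Apply FACTOR at root (target: (((y+x)*(6+z))+((y+x)*(y+b)))): (((y+x)*(6+z))+((y+x)*(y+b))) -> ((y+x)*((6+z)+(y+b)))
Apply DISTRIBUTE at root (target: ((y+x)*((6+z)+(y+b)))): ((y+x)*((6+z)+(y+b))) -> (((y+x)*(6+z))+((y+x)*(y+b)))

Answer: (((y+x)*(6+z))+((y+x)*(y+b)))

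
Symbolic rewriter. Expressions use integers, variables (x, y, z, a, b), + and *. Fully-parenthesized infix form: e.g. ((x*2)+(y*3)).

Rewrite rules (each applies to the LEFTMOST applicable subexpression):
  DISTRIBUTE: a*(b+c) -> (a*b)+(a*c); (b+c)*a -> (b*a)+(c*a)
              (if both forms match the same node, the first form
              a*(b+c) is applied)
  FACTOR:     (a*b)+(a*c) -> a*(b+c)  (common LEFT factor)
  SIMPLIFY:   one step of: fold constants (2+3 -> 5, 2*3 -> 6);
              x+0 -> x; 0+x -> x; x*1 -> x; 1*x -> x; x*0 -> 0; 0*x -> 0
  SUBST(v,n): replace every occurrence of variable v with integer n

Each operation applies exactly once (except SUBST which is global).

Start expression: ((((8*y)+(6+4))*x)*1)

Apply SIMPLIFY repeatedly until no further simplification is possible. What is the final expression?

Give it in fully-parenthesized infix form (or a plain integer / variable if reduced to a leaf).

Answer: (((8*y)+10)*x)

Derivation:
Start: ((((8*y)+(6+4))*x)*1)
Step 1: at root: ((((8*y)+(6+4))*x)*1) -> (((8*y)+(6+4))*x); overall: ((((8*y)+(6+4))*x)*1) -> (((8*y)+(6+4))*x)
Step 2: at LR: (6+4) -> 10; overall: (((8*y)+(6+4))*x) -> (((8*y)+10)*x)
Fixed point: (((8*y)+10)*x)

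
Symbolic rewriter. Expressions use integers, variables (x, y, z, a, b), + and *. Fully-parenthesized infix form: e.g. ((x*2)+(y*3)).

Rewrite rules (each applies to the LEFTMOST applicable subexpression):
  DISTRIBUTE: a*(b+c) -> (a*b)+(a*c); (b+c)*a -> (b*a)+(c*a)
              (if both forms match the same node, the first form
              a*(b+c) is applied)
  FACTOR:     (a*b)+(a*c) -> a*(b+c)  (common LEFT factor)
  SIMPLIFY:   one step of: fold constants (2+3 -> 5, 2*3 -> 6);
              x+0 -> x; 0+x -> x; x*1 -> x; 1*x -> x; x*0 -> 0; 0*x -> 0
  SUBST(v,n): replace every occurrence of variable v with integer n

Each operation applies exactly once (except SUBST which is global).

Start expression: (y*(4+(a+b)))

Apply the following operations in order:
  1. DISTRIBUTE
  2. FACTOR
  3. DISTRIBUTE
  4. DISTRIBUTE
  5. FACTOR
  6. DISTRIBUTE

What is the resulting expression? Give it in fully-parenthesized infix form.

Answer: ((y*4)+((y*a)+(y*b)))

Derivation:
Start: (y*(4+(a+b)))
Apply DISTRIBUTE at root (target: (y*(4+(a+b)))): (y*(4+(a+b))) -> ((y*4)+(y*(a+b)))
Apply FACTOR at root (target: ((y*4)+(y*(a+b)))): ((y*4)+(y*(a+b))) -> (y*(4+(a+b)))
Apply DISTRIBUTE at root (target: (y*(4+(a+b)))): (y*(4+(a+b))) -> ((y*4)+(y*(a+b)))
Apply DISTRIBUTE at R (target: (y*(a+b))): ((y*4)+(y*(a+b))) -> ((y*4)+((y*a)+(y*b)))
Apply FACTOR at R (target: ((y*a)+(y*b))): ((y*4)+((y*a)+(y*b))) -> ((y*4)+(y*(a+b)))
Apply DISTRIBUTE at R (target: (y*(a+b))): ((y*4)+(y*(a+b))) -> ((y*4)+((y*a)+(y*b)))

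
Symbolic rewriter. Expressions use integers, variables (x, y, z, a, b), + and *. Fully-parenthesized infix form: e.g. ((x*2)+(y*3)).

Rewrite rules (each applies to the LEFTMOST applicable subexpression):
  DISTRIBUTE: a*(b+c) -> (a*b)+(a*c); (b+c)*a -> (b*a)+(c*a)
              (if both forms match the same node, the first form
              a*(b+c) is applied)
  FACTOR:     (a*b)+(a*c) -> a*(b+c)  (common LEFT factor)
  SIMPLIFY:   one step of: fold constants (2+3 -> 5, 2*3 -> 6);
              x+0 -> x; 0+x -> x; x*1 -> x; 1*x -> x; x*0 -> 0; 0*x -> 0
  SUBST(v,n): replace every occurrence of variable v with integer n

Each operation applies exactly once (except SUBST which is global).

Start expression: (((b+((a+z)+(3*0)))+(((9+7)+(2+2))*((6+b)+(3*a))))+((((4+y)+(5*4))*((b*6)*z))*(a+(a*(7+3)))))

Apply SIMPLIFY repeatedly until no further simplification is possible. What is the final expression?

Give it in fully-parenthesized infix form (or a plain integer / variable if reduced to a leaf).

Start: (((b+((a+z)+(3*0)))+(((9+7)+(2+2))*((6+b)+(3*a))))+((((4+y)+(5*4))*((b*6)*z))*(a+(a*(7+3)))))
Step 1: at LLRR: (3*0) -> 0; overall: (((b+((a+z)+(3*0)))+(((9+7)+(2+2))*((6+b)+(3*a))))+((((4+y)+(5*4))*((b*6)*z))*(a+(a*(7+3))))) -> (((b+((a+z)+0))+(((9+7)+(2+2))*((6+b)+(3*a))))+((((4+y)+(5*4))*((b*6)*z))*(a+(a*(7+3)))))
Step 2: at LLR: ((a+z)+0) -> (a+z); overall: (((b+((a+z)+0))+(((9+7)+(2+2))*((6+b)+(3*a))))+((((4+y)+(5*4))*((b*6)*z))*(a+(a*(7+3))))) -> (((b+(a+z))+(((9+7)+(2+2))*((6+b)+(3*a))))+((((4+y)+(5*4))*((b*6)*z))*(a+(a*(7+3)))))
Step 3: at LRLL: (9+7) -> 16; overall: (((b+(a+z))+(((9+7)+(2+2))*((6+b)+(3*a))))+((((4+y)+(5*4))*((b*6)*z))*(a+(a*(7+3))))) -> (((b+(a+z))+((16+(2+2))*((6+b)+(3*a))))+((((4+y)+(5*4))*((b*6)*z))*(a+(a*(7+3)))))
Step 4: at LRLR: (2+2) -> 4; overall: (((b+(a+z))+((16+(2+2))*((6+b)+(3*a))))+((((4+y)+(5*4))*((b*6)*z))*(a+(a*(7+3))))) -> (((b+(a+z))+((16+4)*((6+b)+(3*a))))+((((4+y)+(5*4))*((b*6)*z))*(a+(a*(7+3)))))
Step 5: at LRL: (16+4) -> 20; overall: (((b+(a+z))+((16+4)*((6+b)+(3*a))))+((((4+y)+(5*4))*((b*6)*z))*(a+(a*(7+3))))) -> (((b+(a+z))+(20*((6+b)+(3*a))))+((((4+y)+(5*4))*((b*6)*z))*(a+(a*(7+3)))))
Step 6: at RLLR: (5*4) -> 20; overall: (((b+(a+z))+(20*((6+b)+(3*a))))+((((4+y)+(5*4))*((b*6)*z))*(a+(a*(7+3))))) -> (((b+(a+z))+(20*((6+b)+(3*a))))+((((4+y)+20)*((b*6)*z))*(a+(a*(7+3)))))
Step 7: at RRRR: (7+3) -> 10; overall: (((b+(a+z))+(20*((6+b)+(3*a))))+((((4+y)+20)*((b*6)*z))*(a+(a*(7+3))))) -> (((b+(a+z))+(20*((6+b)+(3*a))))+((((4+y)+20)*((b*6)*z))*(a+(a*10))))
Fixed point: (((b+(a+z))+(20*((6+b)+(3*a))))+((((4+y)+20)*((b*6)*z))*(a+(a*10))))

Answer: (((b+(a+z))+(20*((6+b)+(3*a))))+((((4+y)+20)*((b*6)*z))*(a+(a*10))))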